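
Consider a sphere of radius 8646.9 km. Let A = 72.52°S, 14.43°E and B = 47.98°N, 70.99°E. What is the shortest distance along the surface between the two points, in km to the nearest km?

19123 km

With latitudes φ₁ = -72.520°, φ₂ = 47.980° and longitude difference Δλ = 56.560°:
Haversine: a = sin²(Δφ/2) + cos φ₁ cos φ₂ sin²(Δλ/2) = 0.7538 + (0.3004)(0.6694)(0.2245) = 0.79890.
Central angle c = 2·arcsin(√a) = 2.21156 rad.
Distance = R·c = 8646.9 × 2.2116 ≈ 19123 km.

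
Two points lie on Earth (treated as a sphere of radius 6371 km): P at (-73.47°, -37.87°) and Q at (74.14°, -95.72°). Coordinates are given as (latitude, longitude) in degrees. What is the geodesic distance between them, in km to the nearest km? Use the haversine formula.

16873 km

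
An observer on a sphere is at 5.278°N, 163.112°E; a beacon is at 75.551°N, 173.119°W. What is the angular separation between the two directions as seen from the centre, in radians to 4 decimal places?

In radians: φ₁ = 0.0921, φ₂ = 1.3186, Δλ = 23.769° = 0.4148 rad.
cos c = sin φ₁ sin φ₂ + cos φ₁ cos φ₂ cos Δλ = (0.0920)(0.9684) + (0.9958)(0.2495)(0.9152) = 0.31646,
so c = arccos(0.31646) = 1.24880 rad.
So the angular separation is 1.2488 rad.

1.2488 rad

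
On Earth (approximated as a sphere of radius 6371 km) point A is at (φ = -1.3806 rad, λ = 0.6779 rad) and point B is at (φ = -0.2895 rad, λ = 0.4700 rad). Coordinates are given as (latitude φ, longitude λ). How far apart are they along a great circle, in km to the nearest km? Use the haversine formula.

6979 km

Let φ₁ = -1.3806 rad, φ₂ = -0.2895 rad, and Δλ = -0.2079 rad.
Haversine: a = sin²(Δφ/2) + cos φ₁ cos φ₂ sin²(Δλ/2) = 0.2692 + (0.1891)(0.9584)(0.0108) = 0.27120.
Central angle c = 2·arcsin(√a) = 1.09549 rad.
Distance = R·c = 6371 × 1.0955 ≈ 6979 km.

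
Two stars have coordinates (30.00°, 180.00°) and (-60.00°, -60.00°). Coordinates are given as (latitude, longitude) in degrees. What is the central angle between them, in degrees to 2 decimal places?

130.51°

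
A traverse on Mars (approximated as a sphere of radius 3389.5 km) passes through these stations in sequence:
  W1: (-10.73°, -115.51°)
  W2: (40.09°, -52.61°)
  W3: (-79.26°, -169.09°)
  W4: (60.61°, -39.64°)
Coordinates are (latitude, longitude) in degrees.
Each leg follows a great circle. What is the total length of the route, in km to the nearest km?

Leg W1→W2: central angle 1.3464 rad, distance 4563.6 km.
Leg W2→W3: central angle 2.3410 rad, distance 7934.8 km.
Leg W3→W4: central angle 2.7242 rad, distance 9233.7 km.
Total: 4563.6 + 7934.8 + 9233.7 ≈ 21732 km.

21732 km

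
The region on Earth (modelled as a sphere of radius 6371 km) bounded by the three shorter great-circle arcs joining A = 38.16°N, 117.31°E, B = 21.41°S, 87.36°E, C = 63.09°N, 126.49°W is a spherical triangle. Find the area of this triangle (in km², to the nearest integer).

4627161 km²

Side lengths (central angles): a = 2.3124, b = 1.1660, c = 1.1497 rad; semiperimeter s = 2.3140.
By l'Huilier's theorem, tan(E/4) = √[tan(s/2) tan((s−a)/2) tan((s−b)/2) tan((s−c)/2)], giving spherical excess E = 0.1140 rad.
Area = E·R² = 0.1140 × (6371)² ≈ 4627161 km².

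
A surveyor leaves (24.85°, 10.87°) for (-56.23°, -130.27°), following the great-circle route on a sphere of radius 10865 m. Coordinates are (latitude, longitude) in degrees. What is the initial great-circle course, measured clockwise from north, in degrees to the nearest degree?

With φ₁ = 0.4337, φ₂ = -0.9814, Δλ = -2.4634 rad, the forward-azimuth formula gives
θ = atan2( sin Δλ cos φ₂ , cos φ₁ sin φ₂ − sin φ₁ cos φ₂ cos Δλ ) = atan2(-0.3488, -0.5724) = -148.65°.
Adding 360° brings this into [0°, 360°): 211°.

211°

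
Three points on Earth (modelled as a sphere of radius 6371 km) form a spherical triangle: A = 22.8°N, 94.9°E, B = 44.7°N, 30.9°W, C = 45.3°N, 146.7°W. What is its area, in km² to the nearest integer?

56587525 km²

Side lengths (central angles): a = 1.2845, b = 1.6038, c = 1.6817 rad; semiperimeter s = 2.2850.
By l'Huilier's theorem, tan(E/4) = √[tan(s/2) tan((s−a)/2) tan((s−b)/2) tan((s−c)/2)], giving spherical excess E = 1.3941 rad.
Area = E·R² = 1.3941 × (6371)² ≈ 56587525 km².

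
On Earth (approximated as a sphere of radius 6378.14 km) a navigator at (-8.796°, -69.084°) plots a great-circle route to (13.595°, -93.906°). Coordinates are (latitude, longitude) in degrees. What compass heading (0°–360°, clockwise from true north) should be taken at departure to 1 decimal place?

312.0°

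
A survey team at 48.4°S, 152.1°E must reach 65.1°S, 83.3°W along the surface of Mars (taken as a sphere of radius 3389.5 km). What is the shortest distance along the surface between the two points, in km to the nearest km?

3472 km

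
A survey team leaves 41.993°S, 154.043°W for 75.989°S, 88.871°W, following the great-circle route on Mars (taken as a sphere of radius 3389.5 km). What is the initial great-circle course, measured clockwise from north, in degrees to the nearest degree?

With φ₁ = -0.7329, φ₂ = -1.3263, Δλ = 1.1375 rad, the forward-azimuth formula gives
θ = atan2( sin Δλ cos φ₂ , cos φ₁ sin φ₂ − sin φ₁ cos φ₂ cos Δλ ) = atan2(0.2197, -0.6531) = 161.40°.
So the initial bearing is 161°.

161°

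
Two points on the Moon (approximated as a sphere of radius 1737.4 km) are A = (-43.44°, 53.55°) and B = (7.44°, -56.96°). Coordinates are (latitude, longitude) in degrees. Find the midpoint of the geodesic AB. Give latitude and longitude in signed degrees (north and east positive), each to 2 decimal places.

Central angle δ = 1.9191 rad. Interpolating on the sphere with fraction f = 0.5:
P = [sin((1−f)δ)·A + sin(fδ)·B] / sin δ = 0.8712·A + 0.8712·B in Cartesian coordinates,
giving P = (0.8469, -0.2154, -0.4862), i.e. latitude -29.09°, longitude -14.27°.

-29.09°, -14.27°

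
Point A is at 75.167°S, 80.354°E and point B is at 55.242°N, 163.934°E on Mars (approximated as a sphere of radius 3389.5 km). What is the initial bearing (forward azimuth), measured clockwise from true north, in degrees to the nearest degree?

Δλ = 83.580° = 1.4587 rad.
y = sin Δλ · cos φ₂ = (0.9937)(0.5701) = 0.5665
x = cos φ₁ sin φ₂ − sin φ₁ cos φ₂ cos Δλ = (0.2560)(0.8216) − (-0.9667)(0.5701)(0.1118) = 0.2719
θ = atan2(y, x) = 64.36°, so the bearing is 64°.

64°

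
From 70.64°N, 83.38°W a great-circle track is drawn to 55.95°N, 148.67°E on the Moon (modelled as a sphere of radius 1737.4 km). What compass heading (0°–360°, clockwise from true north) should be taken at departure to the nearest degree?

324°

Δλ = -127.950° = -2.2331 rad.
y = sin Δλ · cos φ₂ = (-0.7885)(0.5599) = -0.4415
x = cos φ₁ sin φ₂ − sin φ₁ cos φ₂ cos Δλ = (0.3315)(0.8285) − (0.9435)(0.5599)(-0.6150) = 0.5995
θ = atan2(y, x) = -36.37°; adding 360° gives 324°.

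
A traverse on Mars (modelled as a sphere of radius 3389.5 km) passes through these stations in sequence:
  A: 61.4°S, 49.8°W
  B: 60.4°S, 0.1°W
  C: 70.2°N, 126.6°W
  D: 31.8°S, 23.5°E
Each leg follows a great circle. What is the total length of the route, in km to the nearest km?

Leg A→B: central angle 0.4120 rad, distance 1396.4 km.
Leg B→C: central angle 2.7328 rad, distance 9262.9 km.
Leg C→D: central angle 2.4119 rad, distance 8175.1 km.
Total: 1396.4 + 9262.9 + 8175.1 ≈ 18834 km.

18834 km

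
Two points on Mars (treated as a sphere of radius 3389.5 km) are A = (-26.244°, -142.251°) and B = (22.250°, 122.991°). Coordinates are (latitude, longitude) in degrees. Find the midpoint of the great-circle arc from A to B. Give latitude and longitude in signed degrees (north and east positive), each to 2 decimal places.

-2.95°, 169.39°

The central angle between A and B is δ = 1.8093 rad.
With f = 0.5, the slerp weights are sin((1−f)δ)/sin δ = 0.8091 and sin(fδ)/sin δ = 0.8091.
Weighted sum of the unit vectors: (0.8091)·(-0.7092,-0.5491,-0.4422) + (0.8091)·(-0.5040,0.7763,0.3786) = (-0.9816, 0.1838, -0.0514).
Converting back: φ = atan2(z, √(x²+y²)) = -2.95°, λ = atan2(y, x) = 169.39°.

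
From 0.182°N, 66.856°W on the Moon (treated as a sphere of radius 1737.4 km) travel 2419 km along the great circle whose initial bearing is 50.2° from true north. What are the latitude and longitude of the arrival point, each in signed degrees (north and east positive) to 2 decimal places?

39.09°, 10.07°

Angular distance δ = d/R = 2419/1737.4 = 1.39231 rad; initial bearing θ = 0.8762 rad.
sin φ₂ = sin φ₁ cos δ + cos φ₁ sin δ cos θ = (0.0032)(0.1775) + (1.0000)(0.9841)(0.6401) = 0.6305, so φ₂ = 39.09°.
Δλ = atan2(sin θ sin δ cos φ₁, cos δ − sin φ₁ sin φ₂) = atan2(0.7561, 0.1755) = 76.929°.
λ₂ = -66.856° + 76.929° = 10.07°.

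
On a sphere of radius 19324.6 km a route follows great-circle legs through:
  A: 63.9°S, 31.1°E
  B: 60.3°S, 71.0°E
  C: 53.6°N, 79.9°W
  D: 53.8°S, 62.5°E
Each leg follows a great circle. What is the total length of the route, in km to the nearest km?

114554 km

Leg A→B: central angle 0.3262 rad, distance 6303.2 km.
Leg B→C: central angle 2.8440 rad, distance 54960.0 km.
Leg C→D: central angle 2.7577 rad, distance 53290.5 km.
Total: 6303.2 + 54960.0 + 53290.5 ≈ 114554 km.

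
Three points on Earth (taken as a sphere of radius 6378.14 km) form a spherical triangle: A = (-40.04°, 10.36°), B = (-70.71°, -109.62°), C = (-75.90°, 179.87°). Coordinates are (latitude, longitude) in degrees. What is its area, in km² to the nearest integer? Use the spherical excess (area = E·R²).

8305106 km²

Side lengths (central angles): a = 0.3414, b = 1.1146, c = 1.0692 rad; semiperimeter s = 1.2626.
By l'Huilier's theorem, tan(E/4) = √[tan(s/2) tan((s−a)/2) tan((s−b)/2) tan((s−c)/2)], giving spherical excess E = 0.2042 rad.
Area = E·R² = 0.2042 × (6378.14)² ≈ 8305106 km².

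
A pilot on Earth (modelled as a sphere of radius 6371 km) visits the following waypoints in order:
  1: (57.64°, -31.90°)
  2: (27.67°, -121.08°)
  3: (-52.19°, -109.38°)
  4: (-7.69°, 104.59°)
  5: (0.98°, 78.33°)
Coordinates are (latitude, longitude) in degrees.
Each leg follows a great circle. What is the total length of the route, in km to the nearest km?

32029 km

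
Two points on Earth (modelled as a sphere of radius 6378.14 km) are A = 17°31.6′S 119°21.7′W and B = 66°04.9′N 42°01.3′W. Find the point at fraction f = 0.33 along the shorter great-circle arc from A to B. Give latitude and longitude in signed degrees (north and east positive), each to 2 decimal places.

13.17°, -106.22°

The central angle between A and B is δ = 1.7625 rad.
With f = 0.33, the slerp weights are sin((1−f)δ)/sin δ = 0.9422 and sin(fδ)/sin δ = 0.5596.
Weighted sum of the unit vectors: (0.9422)·(-0.4676,-0.8311,-0.3011) + (0.5596)·(0.3012,-0.2714,0.9141) = (-0.2720, -0.9349, 0.2278).
Converting back: φ = atan2(z, √(x²+y²)) = 13.17°, λ = atan2(y, x) = -106.22°.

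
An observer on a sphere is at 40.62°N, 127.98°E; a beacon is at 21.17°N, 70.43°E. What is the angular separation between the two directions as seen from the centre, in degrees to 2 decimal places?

With latitudes φ₁ = 40.620°, φ₂ = 21.170° and longitude difference Δλ = -57.550°:
Haversine: a = sin²(Δφ/2) + cos φ₁ cos φ₂ sin²(Δλ/2) = 0.0285 + (0.7590)(0.9325)(0.2317) = 0.19255.
Central angle c = 2·arcsin(√a) = 0.90853 rad.
So the angular separation is 52.06°.

52.06°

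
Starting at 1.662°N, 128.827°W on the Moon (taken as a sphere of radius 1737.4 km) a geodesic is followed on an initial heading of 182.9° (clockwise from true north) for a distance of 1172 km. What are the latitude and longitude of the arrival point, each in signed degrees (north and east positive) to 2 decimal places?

Angular distance δ = d/R = 1172/1737.4 = 0.67457 rad; initial bearing θ = 3.1922 rad.
sin φ₂ = sin φ₁ cos δ + cos φ₁ sin δ cos θ = (0.0290)(0.7810) + (0.9996)(0.6246)(-0.9987) = -0.6008, so φ₂ = -36.93°.
Δλ = atan2(sin θ sin δ cos φ₁, cos δ − sin φ₁ sin φ₂) = atan2(-0.0316, 0.7984) = -2.265°.
λ₂ = -128.827° − 2.265° = -131.09°.

-36.93°, -131.09°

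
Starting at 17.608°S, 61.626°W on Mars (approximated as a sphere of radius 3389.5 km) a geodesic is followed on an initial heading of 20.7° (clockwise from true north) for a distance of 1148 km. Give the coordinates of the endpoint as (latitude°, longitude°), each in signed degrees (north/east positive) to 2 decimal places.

0.63°, -54.88°

Angular distance δ = d/R = 1148/3389.5 = 0.33869 rad; initial bearing θ = 0.3613 rad.
sin φ₂ = sin φ₁ cos δ + cos φ₁ sin δ cos θ = (-0.3025)(0.9432) + (0.9531)(0.3323)(0.9354) = 0.0109, so φ₂ = 0.63°.
Δλ = atan2(sin θ sin δ cos φ₁, cos δ − sin φ₁ sin φ₂) = atan2(0.1119, 0.9465) = 6.745°.
λ₂ = -61.626° + 6.745° = -54.88°.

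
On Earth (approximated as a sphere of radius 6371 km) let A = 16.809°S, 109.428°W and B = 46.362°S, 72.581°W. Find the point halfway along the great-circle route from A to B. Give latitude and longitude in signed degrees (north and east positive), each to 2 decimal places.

-32.91°, -94.10°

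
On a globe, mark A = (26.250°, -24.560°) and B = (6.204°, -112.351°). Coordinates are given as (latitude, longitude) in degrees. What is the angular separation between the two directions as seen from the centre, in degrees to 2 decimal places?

85.29°

Let φ₁ = 0.4581 rad, φ₂ = 0.1083 rad, and Δλ = -1.5322 rad.
cos c = sin φ₁ sin φ₂ + cos φ₁ cos φ₂ cos Δλ = (0.4423)(0.1081) + (0.8969)(0.9941)(0.0385) = 0.08216,
so c = arccos(0.08216) = 1.48854 rad.
So the angular separation is 85.29°.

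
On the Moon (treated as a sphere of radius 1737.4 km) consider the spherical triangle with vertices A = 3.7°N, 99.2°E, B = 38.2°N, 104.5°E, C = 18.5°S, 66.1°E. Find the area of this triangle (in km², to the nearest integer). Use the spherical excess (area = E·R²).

538780 km²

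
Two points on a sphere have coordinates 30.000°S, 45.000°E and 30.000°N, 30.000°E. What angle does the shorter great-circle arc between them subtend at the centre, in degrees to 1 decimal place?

61.7°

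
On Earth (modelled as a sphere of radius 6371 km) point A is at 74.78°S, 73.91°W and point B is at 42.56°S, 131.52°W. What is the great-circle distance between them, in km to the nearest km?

4544 km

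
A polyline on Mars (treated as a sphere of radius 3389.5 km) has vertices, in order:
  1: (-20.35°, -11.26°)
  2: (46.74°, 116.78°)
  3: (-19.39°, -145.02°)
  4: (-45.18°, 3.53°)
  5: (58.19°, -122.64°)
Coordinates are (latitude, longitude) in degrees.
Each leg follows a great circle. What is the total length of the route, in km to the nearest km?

29263 km

Leg 1→2: central angle 2.2773 rad, distance 7719.0 km.
Leg 2→3: central angle 1.9113 rad, distance 6478.4 km.
Leg 3→4: central angle 1.9089 rad, distance 6470.3 km.
Leg 4→5: central angle 2.5358 rad, distance 8595.2 km.
Total: 7719.0 + 6478.4 + 6470.3 + 8595.2 ≈ 29263 km.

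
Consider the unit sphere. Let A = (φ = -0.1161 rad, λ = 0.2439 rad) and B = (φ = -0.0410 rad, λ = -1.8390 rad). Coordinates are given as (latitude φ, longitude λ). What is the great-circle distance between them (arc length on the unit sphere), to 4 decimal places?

2.0732

Let φ₁ = -0.1161 rad, φ₂ = -0.0410 rad, and Δλ = -2.0829 rad.
cos c = sin φ₁ sin φ₂ + cos φ₁ cos φ₂ cos Δλ = (-0.1158)(-0.0410) + (0.9933)(0.9992)(-0.4900) = -0.48156,
so c = arccos(-0.48156) = 2.07323 rad.
On the unit sphere the arc length equals the central angle: 2.0732.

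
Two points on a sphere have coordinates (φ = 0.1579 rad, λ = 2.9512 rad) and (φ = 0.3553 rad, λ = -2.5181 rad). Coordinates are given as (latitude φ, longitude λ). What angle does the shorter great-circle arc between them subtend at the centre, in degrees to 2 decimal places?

With latitudes φ₁ = 9.047°, φ₂ = 20.357° and longitude difference Δλ = 46.632°:
cos c = sin φ₁ sin φ₂ + cos φ₁ cos φ₂ cos Δλ = (0.1572)(0.3479) + (0.9876)(0.9375)(0.6867) = 0.69048,
so c = arccos(0.69048) = 0.80864 rad.
So the angular separation is 46.33°.

46.33°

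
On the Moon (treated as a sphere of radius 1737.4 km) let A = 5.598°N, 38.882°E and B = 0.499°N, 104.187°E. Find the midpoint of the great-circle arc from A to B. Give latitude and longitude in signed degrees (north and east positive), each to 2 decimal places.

The central angle between A and B is δ = 1.1411 rad.
With f = 0.5, the slerp weights are sin((1−f)δ)/sin δ = 0.5941 and sin(fδ)/sin δ = 0.5941.
Weighted sum of the unit vectors: (0.5941)·(0.7747,0.6247,0.0975) + (0.5941)·(-0.2451,0.9695,0.0087) = (0.3147, 0.9471, 0.0631).
Converting back: φ = atan2(z, √(x²+y²)) = 3.62°, λ = atan2(y, x) = 71.62°.

3.62°, 71.62°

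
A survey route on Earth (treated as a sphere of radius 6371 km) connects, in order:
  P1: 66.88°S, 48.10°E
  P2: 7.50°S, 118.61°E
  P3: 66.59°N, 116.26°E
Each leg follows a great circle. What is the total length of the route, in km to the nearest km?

Leg P1→P2: central angle 1.3182 rad, distance 8398.2 km.
Leg P2→P3: central angle 1.2935 rad, distance 8240.6 km.
Total: 8398.2 + 8240.6 ≈ 16639 km.

16639 km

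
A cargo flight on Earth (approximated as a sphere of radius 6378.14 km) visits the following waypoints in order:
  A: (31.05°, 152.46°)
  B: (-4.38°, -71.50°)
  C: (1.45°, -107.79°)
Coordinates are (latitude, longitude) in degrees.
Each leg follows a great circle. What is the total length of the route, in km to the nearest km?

18656 km

Leg A→B: central angle 2.2840 rad, distance 14567.8 km.
Leg B→C: central angle 0.6410 rad, distance 4088.5 km.
Total: 14567.8 + 4088.5 ≈ 18656 km.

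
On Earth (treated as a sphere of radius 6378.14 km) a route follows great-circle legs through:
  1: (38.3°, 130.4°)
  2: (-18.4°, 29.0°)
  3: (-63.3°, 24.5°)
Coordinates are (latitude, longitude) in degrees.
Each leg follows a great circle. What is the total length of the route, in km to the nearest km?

Leg 1→2: central angle 1.9207 rad, distance 12250.6 km.
Leg 2→3: central angle 0.7855 rad, distance 5010.1 km.
Total: 12250.6 + 5010.1 ≈ 17261 km.

17261 km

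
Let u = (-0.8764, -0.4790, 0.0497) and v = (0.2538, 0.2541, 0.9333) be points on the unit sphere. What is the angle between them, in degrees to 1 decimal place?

107.3°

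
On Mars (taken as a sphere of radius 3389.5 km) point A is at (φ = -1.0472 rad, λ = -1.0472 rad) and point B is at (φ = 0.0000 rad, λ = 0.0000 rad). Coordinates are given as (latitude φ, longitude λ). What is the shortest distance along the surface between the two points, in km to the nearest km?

4468 km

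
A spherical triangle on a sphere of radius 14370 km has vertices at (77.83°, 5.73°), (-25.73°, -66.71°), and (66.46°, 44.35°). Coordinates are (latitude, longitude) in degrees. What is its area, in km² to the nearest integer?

70874962 km²

Side lengths (central angles): a = 2.1262, b = 0.2767, c = 1.9467 rad; semiperimeter s = 2.1748.
By l'Huilier's theorem, tan(E/4) = √[tan(s/2) tan((s−a)/2) tan((s−b)/2) tan((s−c)/2)], giving spherical excess E = 0.3432 rad.
Area = E·R² = 0.3432 × (14370)² ≈ 70874962 km².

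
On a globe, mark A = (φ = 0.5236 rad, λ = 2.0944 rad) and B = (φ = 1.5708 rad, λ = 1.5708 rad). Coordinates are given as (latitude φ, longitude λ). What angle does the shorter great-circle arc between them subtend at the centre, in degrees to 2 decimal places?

60.00°

Let φ₁ = 0.5236 rad, φ₂ = 1.5708 rad, and Δλ = -0.5236 rad.
Haversine: a = sin²(Δφ/2) + cos φ₁ cos φ₂ sin²(Δλ/2) = 0.2500 + (0.8660)(-0.0000)(0.0670) = 0.25000.
Central angle c = 2·arcsin(√a) = 1.04720 rad.
So the angular separation is 60.00°.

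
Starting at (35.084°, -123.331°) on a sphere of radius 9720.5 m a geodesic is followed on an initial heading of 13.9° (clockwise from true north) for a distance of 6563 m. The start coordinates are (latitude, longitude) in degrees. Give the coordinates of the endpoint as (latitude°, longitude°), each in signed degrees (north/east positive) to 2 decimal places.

70.94°, -95.96°

Angular distance δ = d/R = 6563/9720.5 = 0.67517 rad; initial bearing θ = 0.2426 rad.
sin φ₂ = sin φ₁ cos δ + cos φ₁ sin δ cos θ = (0.5748)(0.7806) + (0.8183)(0.6250)(0.9707) = 0.9452, so φ₂ = 70.94°.
Δλ = atan2(sin θ sin δ cos φ₁, cos δ − sin φ₁ sin φ₂) = atan2(0.1229, 0.2373) = 27.370°.
λ₂ = -123.331° + 27.370° = -95.96°.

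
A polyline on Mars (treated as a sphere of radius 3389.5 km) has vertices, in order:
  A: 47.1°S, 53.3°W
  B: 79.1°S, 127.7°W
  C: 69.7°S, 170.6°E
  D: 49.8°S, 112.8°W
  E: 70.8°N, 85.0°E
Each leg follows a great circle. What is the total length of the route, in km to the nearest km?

Leg A→B: central angle 0.7168 rad, distance 2429.4 km.
Leg B→C: central angle 0.3109 rad, distance 1053.7 km.
Leg C→D: central angle 0.6947 rad, distance 2354.7 km.
Leg D→E: central angle 2.7477 rad, distance 9313.3 km.
Total: 2429.4 + 1053.7 + 2354.7 + 9313.3 ≈ 15151 km.

15151 km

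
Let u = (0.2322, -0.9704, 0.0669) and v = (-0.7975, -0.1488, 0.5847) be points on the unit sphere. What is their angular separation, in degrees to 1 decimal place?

90.1°

u·v = -0.0017; |u| = 1.0000, |v| = 1.0000.
cos θ = (u·v)/(|u||v|) = -0.0017, so θ = 90.1°.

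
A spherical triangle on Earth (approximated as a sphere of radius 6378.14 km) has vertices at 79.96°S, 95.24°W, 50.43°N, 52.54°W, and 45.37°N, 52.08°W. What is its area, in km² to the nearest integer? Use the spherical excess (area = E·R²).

1670197 km²

Side lengths (central angles): a = 0.0885, b = 2.2287, c = 2.3151 rad; semiperimeter s = 2.3161.
By l'Huilier's theorem, tan(E/4) = √[tan(s/2) tan((s−a)/2) tan((s−b)/2) tan((s−c)/2)], giving spherical excess E = 0.0411 rad.
Area = E·R² = 0.0411 × (6378.14)² ≈ 1670197 km².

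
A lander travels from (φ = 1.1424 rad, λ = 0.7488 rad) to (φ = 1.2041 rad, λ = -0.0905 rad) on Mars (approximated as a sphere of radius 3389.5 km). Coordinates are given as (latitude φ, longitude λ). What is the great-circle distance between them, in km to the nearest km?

1091 km

In radians: φ₁ = 1.1424, φ₂ = 1.2041, Δλ = -48.088° = -0.8393 rad.
Haversine: a = sin²(Δφ/2) + cos φ₁ cos φ₂ sin²(Δλ/2) = 0.0010 + (0.4154)(0.3585)(0.1660) = 0.02568.
Central angle c = 2·arcsin(√a) = 0.32187 rad.
Distance = R·c = 3389.5 × 0.3219 ≈ 1091 km.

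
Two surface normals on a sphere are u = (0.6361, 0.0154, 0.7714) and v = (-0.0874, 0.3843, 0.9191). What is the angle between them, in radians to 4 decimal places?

0.8509 rad

u·v = 0.6593; |u| = 1.0000, |v| = 1.0000.
cos θ = (u·v)/(|u||v|) = 0.6593, so θ = 0.8509 rad.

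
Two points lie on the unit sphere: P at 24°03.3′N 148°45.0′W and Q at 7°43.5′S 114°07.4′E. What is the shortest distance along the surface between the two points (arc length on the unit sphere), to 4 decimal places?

1.7386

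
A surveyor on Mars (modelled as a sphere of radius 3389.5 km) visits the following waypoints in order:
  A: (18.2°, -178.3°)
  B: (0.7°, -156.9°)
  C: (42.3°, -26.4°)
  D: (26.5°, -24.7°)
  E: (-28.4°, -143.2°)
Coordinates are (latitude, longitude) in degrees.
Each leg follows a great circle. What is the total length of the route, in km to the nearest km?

17001 km

Leg A→B: central angle 0.4773 rad, distance 1617.9 km.
Leg B→C: central angle 2.0625 rad, distance 6990.7 km.
Leg C→D: central angle 0.2768 rad, distance 938.3 km.
Leg D→E: central angle 2.1992 rad, distance 7454.2 km.
Total: 1617.9 + 6990.7 + 938.3 + 7454.2 ≈ 17001 km.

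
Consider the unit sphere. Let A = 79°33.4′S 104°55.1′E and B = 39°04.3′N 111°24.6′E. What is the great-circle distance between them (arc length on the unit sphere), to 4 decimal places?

2.0715

In radians: φ₁ = -1.3885, φ₂ = 0.6819, Δλ = 6.492° = 0.1133 rad.
cos c = sin φ₁ sin φ₂ + cos φ₁ cos φ₂ cos Δλ = (-0.9834)(0.6303) + (0.1813)(0.7764)(0.9936) = -0.48003,
so c = arccos(-0.48003) = 2.07148 rad.
On the unit sphere the arc length equals the central angle: 2.0715.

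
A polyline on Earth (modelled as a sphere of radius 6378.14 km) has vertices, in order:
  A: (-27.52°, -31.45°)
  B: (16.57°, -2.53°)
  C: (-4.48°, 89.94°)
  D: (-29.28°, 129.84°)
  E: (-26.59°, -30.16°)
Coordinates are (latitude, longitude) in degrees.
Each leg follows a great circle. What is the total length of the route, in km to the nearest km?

Leg A→B: central angle 0.9119 rad, distance 5816.2 km.
Leg B→C: central angle 1.6343 rad, distance 10423.8 km.
Leg C→D: central angle 0.7879 rad, distance 5025.6 km.
Leg D→E: central angle 2.1107 rad, distance 13462.2 km.
Total: 5816.2 + 10423.8 + 5025.6 + 13462.2 ≈ 34728 km.

34728 km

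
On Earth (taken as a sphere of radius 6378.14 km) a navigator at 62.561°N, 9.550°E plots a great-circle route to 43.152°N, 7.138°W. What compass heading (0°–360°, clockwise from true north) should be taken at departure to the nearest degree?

214°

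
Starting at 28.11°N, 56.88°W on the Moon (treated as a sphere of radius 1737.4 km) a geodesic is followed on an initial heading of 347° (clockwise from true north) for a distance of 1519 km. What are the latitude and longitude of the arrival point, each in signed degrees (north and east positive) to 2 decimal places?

74.06°, -95.80°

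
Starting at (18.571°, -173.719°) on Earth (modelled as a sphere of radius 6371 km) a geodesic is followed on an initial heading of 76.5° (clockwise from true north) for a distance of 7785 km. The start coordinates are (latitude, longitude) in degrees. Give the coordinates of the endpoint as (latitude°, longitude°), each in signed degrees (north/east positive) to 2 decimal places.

18.47°, -99.26°

Angular distance δ = d/R = 7785/6371 = 1.22194 rad; initial bearing θ = 1.3352 rad.
sin φ₂ = sin φ₁ cos δ + cos φ₁ sin δ cos θ = (0.3185)(0.3418) + (0.9479)(0.9398)(0.2334) = 0.3168, so φ₂ = 18.47°.
Δλ = atan2(sin θ sin δ cos φ₁, cos δ − sin φ₁ sin φ₂) = atan2(0.8662, 0.2409) = 74.457°.
λ₂ = -173.719° + 74.457° = -99.26°.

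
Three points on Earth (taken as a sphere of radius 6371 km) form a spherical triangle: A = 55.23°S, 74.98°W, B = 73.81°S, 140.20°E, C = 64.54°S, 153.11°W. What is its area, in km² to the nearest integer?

Side lengths (central angles): a = 0.4165, b = 0.6566, c = 0.8514 rad; semiperimeter s = 0.9622.
By l'Huilier's theorem, tan(E/4) = √[tan(s/2) tan((s−a)/2) tan((s−b)/2) tan((s−c)/2)], giving spherical excess E = 0.1413 rad.
Area = E·R² = 0.1413 × (6371)² ≈ 5733757 km².

5733757 km²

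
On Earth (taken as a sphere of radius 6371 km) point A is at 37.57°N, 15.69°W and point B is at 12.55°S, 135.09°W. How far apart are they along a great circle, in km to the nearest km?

With latitudes φ₁ = 37.570°, φ₂ = -12.550° and longitude difference Δλ = -119.400°:
Haversine: a = sin²(Δφ/2) + cos φ₁ cos φ₂ sin²(Δλ/2) = 0.1794 + (0.7926)(0.9761)(0.7455) = 0.75614.
Central angle c = 2·arcsin(√a) = 2.10864 rad.
Distance = R·c = 6371 × 2.1086 ≈ 13434 km.

13434 km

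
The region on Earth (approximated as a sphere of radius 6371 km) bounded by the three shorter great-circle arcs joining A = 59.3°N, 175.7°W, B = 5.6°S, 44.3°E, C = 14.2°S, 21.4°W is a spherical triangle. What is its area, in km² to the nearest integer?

Side lengths (central angles): a = 1.1363, b = 2.2875, c = 2.0636 rad; semiperimeter s = 2.7437.
By l'Huilier's theorem, tan(E/4) = √[tan(s/2) tan((s−a)/2) tan((s−b)/2) tan((s−c)/2)], giving spherical excess E = 2.3057 rad.
Area = E·R² = 2.3057 × (6371)² ≈ 93585949 km².

93585949 km²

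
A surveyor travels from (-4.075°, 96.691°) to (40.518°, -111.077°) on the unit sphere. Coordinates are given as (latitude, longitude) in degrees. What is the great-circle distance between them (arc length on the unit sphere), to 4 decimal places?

With latitudes φ₁ = -4.075°, φ₂ = 40.518° and longitude difference Δλ = 152.232°:
cos c = sin φ₁ sin φ₂ + cos φ₁ cos φ₂ cos Δλ = (-0.0711)(0.6497) + (0.9975)(0.7602)(-0.8848) = -0.71713,
so c = arccos(-0.71713) = 2.37047 rad.
On the unit sphere the arc length equals the central angle: 2.3705.

2.3705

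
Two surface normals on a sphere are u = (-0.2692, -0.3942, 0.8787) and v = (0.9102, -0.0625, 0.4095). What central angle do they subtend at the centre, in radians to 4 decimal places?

u·v = 0.1394; |u| = 1.0000, |v| = 1.0000.
cos θ = (u·v)/(|u||v|) = 0.1394, so θ = 1.4309 rad.

1.4309 rad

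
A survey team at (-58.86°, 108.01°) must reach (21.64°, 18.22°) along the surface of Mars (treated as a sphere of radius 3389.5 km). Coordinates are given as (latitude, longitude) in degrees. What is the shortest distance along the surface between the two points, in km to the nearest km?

6406 km

In radians: φ₁ = -1.0273, φ₂ = 0.3777, Δλ = -89.790° = -1.5671 rad.
cos c = sin φ₁ sin φ₂ + cos φ₁ cos φ₂ cos Δλ = (-0.8559)(0.3688) + (0.5171)(0.9295)(0.0037) = -0.31387,
so c = arccos(-0.31387) = 1.89007 rad.
Distance = R·c = 3389.5 × 1.8901 ≈ 6406 km.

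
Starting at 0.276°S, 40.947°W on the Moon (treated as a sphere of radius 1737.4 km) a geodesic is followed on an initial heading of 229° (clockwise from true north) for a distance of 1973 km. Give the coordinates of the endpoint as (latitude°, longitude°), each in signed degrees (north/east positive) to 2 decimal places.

-36.65°, -99.49°

Angular distance δ = d/R = 1973/1737.4 = 1.13560 rad; initial bearing θ = 3.9968 rad.
sin φ₂ = sin φ₁ cos δ + cos φ₁ sin δ cos θ = (-0.0048)(0.4216) + (1.0000)(0.9068)(-0.6561) = -0.5969, so φ₂ = -36.65°.
Δλ = atan2(sin θ sin δ cos φ₁, cos δ − sin φ₁ sin φ₂) = atan2(-0.6844, 0.4187) = -58.540°.
λ₂ = -40.947° − 58.540° = -99.49°.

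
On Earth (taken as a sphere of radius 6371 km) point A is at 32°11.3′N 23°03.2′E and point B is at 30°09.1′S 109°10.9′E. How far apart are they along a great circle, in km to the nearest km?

In radians: φ₁ = 0.5618, φ₂ = -0.5262, Δλ = 86.128° = 1.5032 rad.
cos c = sin φ₁ sin φ₂ + cos φ₁ cos φ₂ cos Δλ = (0.5327)(-0.5023) + (0.8463)(0.8647)(0.0675) = -0.21816,
so c = arccos(-0.21816) = 1.79072 rad.
Distance = R·c = 6371 × 1.7907 ≈ 11409 km.

11409 km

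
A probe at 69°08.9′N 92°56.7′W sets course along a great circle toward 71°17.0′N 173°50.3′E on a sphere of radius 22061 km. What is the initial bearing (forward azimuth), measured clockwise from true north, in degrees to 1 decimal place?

Δλ = -93.217° = -1.6269 rad.
y = sin Δλ · cos φ₂ = (-0.9984)(0.3209) = -0.3204
x = cos φ₁ sin φ₂ − sin φ₁ cos φ₂ cos Δλ = (0.3559)(0.9471) − (0.9345)(0.3209)(-0.0561) = 0.3540
θ = atan2(y, x) = -42.15°; adding 360° gives 317.8°.

317.8°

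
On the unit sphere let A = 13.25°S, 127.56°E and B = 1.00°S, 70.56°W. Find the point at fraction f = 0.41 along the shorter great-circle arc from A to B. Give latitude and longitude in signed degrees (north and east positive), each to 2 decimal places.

The central angle between A and B is δ = 2.7413 rad.
With f = 0.41, the slerp weights are sin((1−f)δ)/sin δ = 2.5637 and sin(fδ)/sin δ = 2.3145.
Weighted sum of the unit vectors: (2.5637)·(-0.5934,0.7716,-0.2292) + (2.3145)·(0.3328,-0.9428,-0.0175) = (-0.7510, -0.2040, -0.6280).
Converting back: φ = atan2(z, √(x²+y²)) = -38.90°, λ = atan2(y, x) = -164.80°.

-38.90°, -164.80°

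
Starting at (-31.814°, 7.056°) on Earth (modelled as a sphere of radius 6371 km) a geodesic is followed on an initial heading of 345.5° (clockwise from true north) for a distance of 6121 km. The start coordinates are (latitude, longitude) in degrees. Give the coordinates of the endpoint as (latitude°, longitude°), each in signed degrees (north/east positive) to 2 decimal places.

21.86°, -5.72°

Angular distance δ = d/R = 6121/6371 = 0.96076 rad; initial bearing θ = 6.0301 rad.
sin φ₂ = sin φ₁ cos δ + cos φ₁ sin δ cos θ = (-0.5272)(0.5729) + (0.8498)(0.8196)(0.9681) = 0.3723, so φ₂ = 21.86°.
Δλ = atan2(sin θ sin δ cos φ₁, cos δ − sin φ₁ sin φ₂) = atan2(-0.1744, 0.7692) = -12.774°.
λ₂ = 7.056° − 12.774° = -5.72°.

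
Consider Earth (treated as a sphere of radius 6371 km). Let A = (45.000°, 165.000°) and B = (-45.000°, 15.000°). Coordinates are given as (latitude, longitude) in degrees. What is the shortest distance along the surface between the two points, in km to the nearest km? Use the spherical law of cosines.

Let φ₁ = 0.7854 rad, φ₂ = -0.7854 rad, and Δλ = -2.6180 rad.
cos c = sin φ₁ sin φ₂ + cos φ₁ cos φ₂ cos Δλ = (0.7071)(-0.7071) + (0.7071)(0.7071)(-0.8660) = -0.93301,
so c = arccos(-0.93301) = 2.77349 rad.
Distance = R·c = 6371 × 2.7735 ≈ 17670 km.

17670 km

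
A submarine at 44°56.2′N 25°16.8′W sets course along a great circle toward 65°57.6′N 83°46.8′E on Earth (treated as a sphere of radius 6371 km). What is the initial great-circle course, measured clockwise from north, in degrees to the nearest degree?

27°

Δλ = 109.060° = 1.9035 rad.
y = sin Δλ · cos φ₂ = (0.9452)(0.4074) = 0.3850
x = cos φ₁ sin φ₂ − sin φ₁ cos φ₂ cos Δλ = (0.7079)(0.9133) − (0.7063)(0.4074)(-0.3266) = 0.7405
θ = atan2(y, x) = 27.47°, so the bearing is 27°.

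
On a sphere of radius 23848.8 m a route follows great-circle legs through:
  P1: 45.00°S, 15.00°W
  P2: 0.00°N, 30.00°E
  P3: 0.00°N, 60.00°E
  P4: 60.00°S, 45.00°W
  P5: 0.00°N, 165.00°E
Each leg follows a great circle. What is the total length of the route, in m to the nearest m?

126160 m

Leg P1→P2: central angle 1.0472 rad, distance 24974.4 m.
Leg P2→P3: central angle 0.5236 rad, distance 12487.2 m.
Leg P3→P4: central angle 1.7006 rad, distance 40556.5 m.
Leg P4→P5: central angle 2.0186 rad, distance 48141.9 m.
Total: 24974.4 + 12487.2 + 40556.5 + 48141.9 ≈ 126160 m.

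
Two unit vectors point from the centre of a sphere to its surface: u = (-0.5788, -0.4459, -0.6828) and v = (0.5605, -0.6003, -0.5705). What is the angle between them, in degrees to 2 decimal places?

70.56°

u·v = 0.3328; |u| = 1.0000, |v| = 1.0000.
cos θ = (u·v)/(|u||v|) = 0.3328, so θ = 70.56°.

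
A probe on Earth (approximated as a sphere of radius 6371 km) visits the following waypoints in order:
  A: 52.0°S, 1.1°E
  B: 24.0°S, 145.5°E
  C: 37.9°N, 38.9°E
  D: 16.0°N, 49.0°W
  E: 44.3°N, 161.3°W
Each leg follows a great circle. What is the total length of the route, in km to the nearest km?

43093 km

Leg A→B: central angle 1.7080 rad, distance 10881.9 km.
Leg B→C: central angle 2.0441 rad, distance 13022.7 km.
Leg C→D: central angle 1.3724 rad, distance 8743.4 km.
Leg D→E: central angle 1.6394 rad, distance 10444.6 km.
Total: 10881.9 + 13022.7 + 8743.4 + 10444.6 ≈ 43093 km.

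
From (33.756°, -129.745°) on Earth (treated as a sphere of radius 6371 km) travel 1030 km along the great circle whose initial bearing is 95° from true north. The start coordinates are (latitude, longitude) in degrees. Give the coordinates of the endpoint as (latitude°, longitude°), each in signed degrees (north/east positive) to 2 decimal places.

32.46°, -118.79°

Angular distance δ = d/R = 1030/6371 = 0.16167 rad; initial bearing θ = 1.6581 rad.
sin φ₂ = sin φ₁ cos δ + cos φ₁ sin δ cos θ = (0.5557)(0.9870) + (0.8314)(0.1610)(-0.0872) = 0.5367, so φ₂ = 32.46°.
Δλ = atan2(sin θ sin δ cos φ₁, cos δ − sin φ₁ sin φ₂) = atan2(0.1333, 0.6887) = 10.956°.
λ₂ = -129.745° + 10.956° = -118.79°.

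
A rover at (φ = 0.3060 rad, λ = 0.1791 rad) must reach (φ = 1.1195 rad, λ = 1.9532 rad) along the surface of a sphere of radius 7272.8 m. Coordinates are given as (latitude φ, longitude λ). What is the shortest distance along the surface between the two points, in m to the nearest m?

10055 m

In radians: φ₁ = 0.3060, φ₂ = 1.1195, Δλ = 101.648° = 1.7741 rad.
cos c = sin φ₁ sin φ₂ + cos φ₁ cos φ₂ cos Δλ = (0.3012)(0.8999) + (0.9535)(0.4361)(-0.2019) = 0.18712,
so c = arccos(0.18712) = 1.38257 rad.
Distance = R·c = 7272.8 × 1.3826 ≈ 10055 m.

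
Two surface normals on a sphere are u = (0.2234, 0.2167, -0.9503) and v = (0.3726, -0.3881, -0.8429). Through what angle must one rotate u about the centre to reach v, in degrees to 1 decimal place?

u·v = 0.8001; |u| = 1.0000, |v| = 1.0000.
cos θ = (u·v)/(|u||v|) = 0.8002, so θ = 36.9°.

36.9°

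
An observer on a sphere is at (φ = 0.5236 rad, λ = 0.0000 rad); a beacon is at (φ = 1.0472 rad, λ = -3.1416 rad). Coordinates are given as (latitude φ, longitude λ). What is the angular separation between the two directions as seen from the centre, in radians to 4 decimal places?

In radians: φ₁ = 0.5236, φ₂ = 1.0472, Δλ = 180.000° = 3.1416 rad.
cos c = sin φ₁ sin φ₂ + cos φ₁ cos φ₂ cos Δλ = (0.5000)(0.8660) + (0.8660)(0.5000)(-1.0000) = 0.00000,
so c = arccos(0.00000) = 1.57079 rad.
So the angular separation is 1.5708 rad.

1.5708 rad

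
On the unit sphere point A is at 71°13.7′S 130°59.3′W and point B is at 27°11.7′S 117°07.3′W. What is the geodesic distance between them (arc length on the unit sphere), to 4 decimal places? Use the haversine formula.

0.7805

In radians: φ₁ = -1.2432, φ₂ = -0.4746, Δλ = 13.867° = 0.2420 rad.
Haversine: a = sin²(Δφ/2) + cos φ₁ cos φ₂ sin²(Δλ/2) = 0.1405 + (0.3218)(0.8895)(0.0146) = 0.14470.
Central angle c = 2·arcsin(√a) = 0.78045 rad.
On the unit sphere the arc length equals the central angle: 0.7805.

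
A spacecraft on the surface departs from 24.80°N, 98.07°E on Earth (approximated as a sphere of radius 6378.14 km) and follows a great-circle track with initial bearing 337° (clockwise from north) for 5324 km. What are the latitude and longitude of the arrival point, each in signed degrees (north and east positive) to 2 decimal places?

Angular distance δ = d/R = 5324/6378.14 = 0.83473 rad; initial bearing θ = 5.8818 rad.
sin φ₂ = sin φ₁ cos δ + cos φ₁ sin δ cos θ = (0.4195)(0.6714) + (0.9078)(0.7411)(0.9205) = 0.9009, so φ₂ = 64.28°.
Δλ = atan2(sin θ sin δ cos φ₁, cos δ − sin φ₁ sin φ₂) = atan2(-0.2629, 0.2935) = -41.849°.
λ₂ = 98.070° − 41.849° = 56.22°.

64.28°, 56.22°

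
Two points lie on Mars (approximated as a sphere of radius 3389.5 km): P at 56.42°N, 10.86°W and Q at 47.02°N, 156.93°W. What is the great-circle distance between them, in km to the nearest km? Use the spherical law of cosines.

Let φ₁ = 0.9847 rad, φ₂ = 0.8207 rad, and Δλ = -2.5494 rad.
cos c = sin φ₁ sin φ₂ + cos φ₁ cos φ₂ cos Δλ = (0.8331)(0.7316) + (0.5531)(0.6817)(-0.8297) = 0.29663,
so c = arccos(0.29663) = 1.26963 rad.
Distance = R·c = 3389.5 × 1.2696 ≈ 4303 km.

4303 km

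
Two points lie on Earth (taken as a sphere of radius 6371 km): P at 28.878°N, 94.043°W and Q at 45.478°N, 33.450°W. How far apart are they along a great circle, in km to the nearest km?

5535 km

With latitudes φ₁ = 28.878°, φ₂ = 45.478° and longitude difference Δλ = 60.593°:
cos c = sin φ₁ sin φ₂ + cos φ₁ cos φ₂ cos Δλ = (0.4829)(0.7130) + (0.8757)(0.7012)(0.4910) = 0.64581,
so c = arccos(0.64581) = 0.86872 rad.
Distance = R·c = 6371 × 0.8687 ≈ 5535 km.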